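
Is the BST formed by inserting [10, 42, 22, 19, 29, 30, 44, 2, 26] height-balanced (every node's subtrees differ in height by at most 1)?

Tree (level-order array): [10, 2, 42, None, None, 22, 44, 19, 29, None, None, None, None, 26, 30]
Definition: a tree is height-balanced if, at every node, |h(left) - h(right)| <= 1 (empty subtree has height -1).
Bottom-up per-node check:
  node 2: h_left=-1, h_right=-1, diff=0 [OK], height=0
  node 19: h_left=-1, h_right=-1, diff=0 [OK], height=0
  node 26: h_left=-1, h_right=-1, diff=0 [OK], height=0
  node 30: h_left=-1, h_right=-1, diff=0 [OK], height=0
  node 29: h_left=0, h_right=0, diff=0 [OK], height=1
  node 22: h_left=0, h_right=1, diff=1 [OK], height=2
  node 44: h_left=-1, h_right=-1, diff=0 [OK], height=0
  node 42: h_left=2, h_right=0, diff=2 [FAIL (|2-0|=2 > 1)], height=3
  node 10: h_left=0, h_right=3, diff=3 [FAIL (|0-3|=3 > 1)], height=4
Node 42 violates the condition: |2 - 0| = 2 > 1.
Result: Not balanced


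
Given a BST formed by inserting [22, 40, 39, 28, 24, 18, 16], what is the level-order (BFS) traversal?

Tree insertion order: [22, 40, 39, 28, 24, 18, 16]
Tree (level-order array): [22, 18, 40, 16, None, 39, None, None, None, 28, None, 24]
BFS from the root, enqueuing left then right child of each popped node:
  queue [22] -> pop 22, enqueue [18, 40], visited so far: [22]
  queue [18, 40] -> pop 18, enqueue [16], visited so far: [22, 18]
  queue [40, 16] -> pop 40, enqueue [39], visited so far: [22, 18, 40]
  queue [16, 39] -> pop 16, enqueue [none], visited so far: [22, 18, 40, 16]
  queue [39] -> pop 39, enqueue [28], visited so far: [22, 18, 40, 16, 39]
  queue [28] -> pop 28, enqueue [24], visited so far: [22, 18, 40, 16, 39, 28]
  queue [24] -> pop 24, enqueue [none], visited so far: [22, 18, 40, 16, 39, 28, 24]
Result: [22, 18, 40, 16, 39, 28, 24]


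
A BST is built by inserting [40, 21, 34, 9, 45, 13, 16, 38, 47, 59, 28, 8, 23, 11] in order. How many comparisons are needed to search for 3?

Search path for 3: 40 -> 21 -> 9 -> 8
Found: False
Comparisons: 4


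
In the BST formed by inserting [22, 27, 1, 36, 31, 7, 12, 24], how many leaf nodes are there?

Tree built from: [22, 27, 1, 36, 31, 7, 12, 24]
Tree (level-order array): [22, 1, 27, None, 7, 24, 36, None, 12, None, None, 31]
Rule: A leaf has 0 children.
Per-node child counts:
  node 22: 2 child(ren)
  node 1: 1 child(ren)
  node 7: 1 child(ren)
  node 12: 0 child(ren)
  node 27: 2 child(ren)
  node 24: 0 child(ren)
  node 36: 1 child(ren)
  node 31: 0 child(ren)
Matching nodes: [12, 24, 31]
Count of leaf nodes: 3


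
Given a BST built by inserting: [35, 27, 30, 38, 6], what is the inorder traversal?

Tree insertion order: [35, 27, 30, 38, 6]
Tree (level-order array): [35, 27, 38, 6, 30]
Inorder traversal: [6, 27, 30, 35, 38]


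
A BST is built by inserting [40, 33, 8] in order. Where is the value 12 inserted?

Starting tree (level order): [40, 33, None, 8]
Insertion path: 40 -> 33 -> 8
Result: insert 12 as right child of 8
Final tree (level order): [40, 33, None, 8, None, None, 12]


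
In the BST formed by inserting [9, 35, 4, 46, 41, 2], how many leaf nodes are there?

Tree built from: [9, 35, 4, 46, 41, 2]
Tree (level-order array): [9, 4, 35, 2, None, None, 46, None, None, 41]
Rule: A leaf has 0 children.
Per-node child counts:
  node 9: 2 child(ren)
  node 4: 1 child(ren)
  node 2: 0 child(ren)
  node 35: 1 child(ren)
  node 46: 1 child(ren)
  node 41: 0 child(ren)
Matching nodes: [2, 41]
Count of leaf nodes: 2


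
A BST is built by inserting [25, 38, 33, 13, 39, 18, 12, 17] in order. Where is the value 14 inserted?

Starting tree (level order): [25, 13, 38, 12, 18, 33, 39, None, None, 17]
Insertion path: 25 -> 13 -> 18 -> 17
Result: insert 14 as left child of 17
Final tree (level order): [25, 13, 38, 12, 18, 33, 39, None, None, 17, None, None, None, None, None, 14]


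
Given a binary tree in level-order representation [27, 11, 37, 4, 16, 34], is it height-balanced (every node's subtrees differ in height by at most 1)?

Tree (level-order array): [27, 11, 37, 4, 16, 34]
Definition: a tree is height-balanced if, at every node, |h(left) - h(right)| <= 1 (empty subtree has height -1).
Bottom-up per-node check:
  node 4: h_left=-1, h_right=-1, diff=0 [OK], height=0
  node 16: h_left=-1, h_right=-1, diff=0 [OK], height=0
  node 11: h_left=0, h_right=0, diff=0 [OK], height=1
  node 34: h_left=-1, h_right=-1, diff=0 [OK], height=0
  node 37: h_left=0, h_right=-1, diff=1 [OK], height=1
  node 27: h_left=1, h_right=1, diff=0 [OK], height=2
All nodes satisfy the balance condition.
Result: Balanced


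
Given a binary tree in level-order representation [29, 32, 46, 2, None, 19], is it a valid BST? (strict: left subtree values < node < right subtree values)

Level-order array: [29, 32, 46, 2, None, 19]
Validate using subtree bounds (lo, hi): at each node, require lo < value < hi,
then recurse left with hi=value and right with lo=value.
Preorder trace (stopping at first violation):
  at node 29 with bounds (-inf, +inf): OK
  at node 32 with bounds (-inf, 29): VIOLATION
Node 32 violates its bound: not (-inf < 32 < 29).
Result: Not a valid BST


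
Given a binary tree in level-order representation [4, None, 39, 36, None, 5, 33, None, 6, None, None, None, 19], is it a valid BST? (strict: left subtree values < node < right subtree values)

Level-order array: [4, None, 39, 36, None, 5, 33, None, 6, None, None, None, 19]
Validate using subtree bounds (lo, hi): at each node, require lo < value < hi,
then recurse left with hi=value and right with lo=value.
Preorder trace (stopping at first violation):
  at node 4 with bounds (-inf, +inf): OK
  at node 39 with bounds (4, +inf): OK
  at node 36 with bounds (4, 39): OK
  at node 5 with bounds (4, 36): OK
  at node 6 with bounds (5, 36): OK
  at node 19 with bounds (6, 36): OK
  at node 33 with bounds (36, 39): VIOLATION
Node 33 violates its bound: not (36 < 33 < 39).
Result: Not a valid BST


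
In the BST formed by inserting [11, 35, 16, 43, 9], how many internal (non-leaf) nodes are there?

Tree built from: [11, 35, 16, 43, 9]
Tree (level-order array): [11, 9, 35, None, None, 16, 43]
Rule: An internal node has at least one child.
Per-node child counts:
  node 11: 2 child(ren)
  node 9: 0 child(ren)
  node 35: 2 child(ren)
  node 16: 0 child(ren)
  node 43: 0 child(ren)
Matching nodes: [11, 35]
Count of internal (non-leaf) nodes: 2


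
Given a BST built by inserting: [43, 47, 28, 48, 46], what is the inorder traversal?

Tree insertion order: [43, 47, 28, 48, 46]
Tree (level-order array): [43, 28, 47, None, None, 46, 48]
Inorder traversal: [28, 43, 46, 47, 48]


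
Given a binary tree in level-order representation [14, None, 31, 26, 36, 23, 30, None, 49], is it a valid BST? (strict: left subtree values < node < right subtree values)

Level-order array: [14, None, 31, 26, 36, 23, 30, None, 49]
Validate using subtree bounds (lo, hi): at each node, require lo < value < hi,
then recurse left with hi=value and right with lo=value.
Preorder trace (stopping at first violation):
  at node 14 with bounds (-inf, +inf): OK
  at node 31 with bounds (14, +inf): OK
  at node 26 with bounds (14, 31): OK
  at node 23 with bounds (14, 26): OK
  at node 30 with bounds (26, 31): OK
  at node 36 with bounds (31, +inf): OK
  at node 49 with bounds (36, +inf): OK
No violation found at any node.
Result: Valid BST


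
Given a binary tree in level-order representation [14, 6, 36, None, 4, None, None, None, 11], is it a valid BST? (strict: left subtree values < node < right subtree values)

Level-order array: [14, 6, 36, None, 4, None, None, None, 11]
Validate using subtree bounds (lo, hi): at each node, require lo < value < hi,
then recurse left with hi=value and right with lo=value.
Preorder trace (stopping at first violation):
  at node 14 with bounds (-inf, +inf): OK
  at node 6 with bounds (-inf, 14): OK
  at node 4 with bounds (6, 14): VIOLATION
Node 4 violates its bound: not (6 < 4 < 14).
Result: Not a valid BST


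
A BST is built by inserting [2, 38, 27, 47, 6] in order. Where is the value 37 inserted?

Starting tree (level order): [2, None, 38, 27, 47, 6]
Insertion path: 2 -> 38 -> 27
Result: insert 37 as right child of 27
Final tree (level order): [2, None, 38, 27, 47, 6, 37]


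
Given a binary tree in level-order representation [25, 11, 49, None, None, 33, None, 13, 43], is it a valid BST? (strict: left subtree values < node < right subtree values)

Level-order array: [25, 11, 49, None, None, 33, None, 13, 43]
Validate using subtree bounds (lo, hi): at each node, require lo < value < hi,
then recurse left with hi=value and right with lo=value.
Preorder trace (stopping at first violation):
  at node 25 with bounds (-inf, +inf): OK
  at node 11 with bounds (-inf, 25): OK
  at node 49 with bounds (25, +inf): OK
  at node 33 with bounds (25, 49): OK
  at node 13 with bounds (25, 33): VIOLATION
Node 13 violates its bound: not (25 < 13 < 33).
Result: Not a valid BST


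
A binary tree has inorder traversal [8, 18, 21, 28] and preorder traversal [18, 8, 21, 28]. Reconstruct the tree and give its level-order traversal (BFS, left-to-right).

Inorder:  [8, 18, 21, 28]
Preorder: [18, 8, 21, 28]
Algorithm: preorder visits root first, so consume preorder in order;
for each root, split the current inorder slice at that value into
left-subtree inorder and right-subtree inorder, then recurse.
Recursive splits:
  root=18; inorder splits into left=[8], right=[21, 28]
  root=8; inorder splits into left=[], right=[]
  root=21; inorder splits into left=[], right=[28]
  root=28; inorder splits into left=[], right=[]
Reconstructed level-order: [18, 8, 21, 28]


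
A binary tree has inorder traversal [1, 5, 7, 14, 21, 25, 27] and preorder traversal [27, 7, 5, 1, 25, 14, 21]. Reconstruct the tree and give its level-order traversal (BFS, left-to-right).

Inorder:  [1, 5, 7, 14, 21, 25, 27]
Preorder: [27, 7, 5, 1, 25, 14, 21]
Algorithm: preorder visits root first, so consume preorder in order;
for each root, split the current inorder slice at that value into
left-subtree inorder and right-subtree inorder, then recurse.
Recursive splits:
  root=27; inorder splits into left=[1, 5, 7, 14, 21, 25], right=[]
  root=7; inorder splits into left=[1, 5], right=[14, 21, 25]
  root=5; inorder splits into left=[1], right=[]
  root=1; inorder splits into left=[], right=[]
  root=25; inorder splits into left=[14, 21], right=[]
  root=14; inorder splits into left=[], right=[21]
  root=21; inorder splits into left=[], right=[]
Reconstructed level-order: [27, 7, 5, 25, 1, 14, 21]


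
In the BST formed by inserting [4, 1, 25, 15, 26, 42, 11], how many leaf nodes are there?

Tree built from: [4, 1, 25, 15, 26, 42, 11]
Tree (level-order array): [4, 1, 25, None, None, 15, 26, 11, None, None, 42]
Rule: A leaf has 0 children.
Per-node child counts:
  node 4: 2 child(ren)
  node 1: 0 child(ren)
  node 25: 2 child(ren)
  node 15: 1 child(ren)
  node 11: 0 child(ren)
  node 26: 1 child(ren)
  node 42: 0 child(ren)
Matching nodes: [1, 11, 42]
Count of leaf nodes: 3


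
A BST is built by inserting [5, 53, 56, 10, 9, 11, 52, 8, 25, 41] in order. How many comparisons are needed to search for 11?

Search path for 11: 5 -> 53 -> 10 -> 11
Found: True
Comparisons: 4


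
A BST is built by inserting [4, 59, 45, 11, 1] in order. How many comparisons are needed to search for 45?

Search path for 45: 4 -> 59 -> 45
Found: True
Comparisons: 3


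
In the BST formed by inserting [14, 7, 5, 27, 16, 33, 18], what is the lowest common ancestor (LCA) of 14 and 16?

Tree insertion order: [14, 7, 5, 27, 16, 33, 18]
Tree (level-order array): [14, 7, 27, 5, None, 16, 33, None, None, None, 18]
In a BST, the LCA of p=14, q=16 is the first node v on the
root-to-leaf path with p <= v <= q (go left if both < v, right if both > v).
Walk from root:
  at 14: 14 <= 14 <= 16, this is the LCA
LCA = 14


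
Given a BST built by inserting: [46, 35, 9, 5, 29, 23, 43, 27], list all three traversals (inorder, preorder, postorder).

Tree insertion order: [46, 35, 9, 5, 29, 23, 43, 27]
Tree (level-order array): [46, 35, None, 9, 43, 5, 29, None, None, None, None, 23, None, None, 27]
Inorder (L, root, R): [5, 9, 23, 27, 29, 35, 43, 46]
Preorder (root, L, R): [46, 35, 9, 5, 29, 23, 27, 43]
Postorder (L, R, root): [5, 27, 23, 29, 9, 43, 35, 46]


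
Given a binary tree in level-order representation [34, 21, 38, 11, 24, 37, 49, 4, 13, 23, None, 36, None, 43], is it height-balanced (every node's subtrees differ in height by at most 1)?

Tree (level-order array): [34, 21, 38, 11, 24, 37, 49, 4, 13, 23, None, 36, None, 43]
Definition: a tree is height-balanced if, at every node, |h(left) - h(right)| <= 1 (empty subtree has height -1).
Bottom-up per-node check:
  node 4: h_left=-1, h_right=-1, diff=0 [OK], height=0
  node 13: h_left=-1, h_right=-1, diff=0 [OK], height=0
  node 11: h_left=0, h_right=0, diff=0 [OK], height=1
  node 23: h_left=-1, h_right=-1, diff=0 [OK], height=0
  node 24: h_left=0, h_right=-1, diff=1 [OK], height=1
  node 21: h_left=1, h_right=1, diff=0 [OK], height=2
  node 36: h_left=-1, h_right=-1, diff=0 [OK], height=0
  node 37: h_left=0, h_right=-1, diff=1 [OK], height=1
  node 43: h_left=-1, h_right=-1, diff=0 [OK], height=0
  node 49: h_left=0, h_right=-1, diff=1 [OK], height=1
  node 38: h_left=1, h_right=1, diff=0 [OK], height=2
  node 34: h_left=2, h_right=2, diff=0 [OK], height=3
All nodes satisfy the balance condition.
Result: Balanced


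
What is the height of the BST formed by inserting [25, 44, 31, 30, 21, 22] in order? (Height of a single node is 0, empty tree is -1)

Insertion order: [25, 44, 31, 30, 21, 22]
Tree (level-order array): [25, 21, 44, None, 22, 31, None, None, None, 30]
Compute height bottom-up (empty subtree = -1):
  height(22) = 1 + max(-1, -1) = 0
  height(21) = 1 + max(-1, 0) = 1
  height(30) = 1 + max(-1, -1) = 0
  height(31) = 1 + max(0, -1) = 1
  height(44) = 1 + max(1, -1) = 2
  height(25) = 1 + max(1, 2) = 3
Height = 3


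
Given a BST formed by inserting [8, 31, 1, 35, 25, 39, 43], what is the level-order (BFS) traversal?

Tree insertion order: [8, 31, 1, 35, 25, 39, 43]
Tree (level-order array): [8, 1, 31, None, None, 25, 35, None, None, None, 39, None, 43]
BFS from the root, enqueuing left then right child of each popped node:
  queue [8] -> pop 8, enqueue [1, 31], visited so far: [8]
  queue [1, 31] -> pop 1, enqueue [none], visited so far: [8, 1]
  queue [31] -> pop 31, enqueue [25, 35], visited so far: [8, 1, 31]
  queue [25, 35] -> pop 25, enqueue [none], visited so far: [8, 1, 31, 25]
  queue [35] -> pop 35, enqueue [39], visited so far: [8, 1, 31, 25, 35]
  queue [39] -> pop 39, enqueue [43], visited so far: [8, 1, 31, 25, 35, 39]
  queue [43] -> pop 43, enqueue [none], visited so far: [8, 1, 31, 25, 35, 39, 43]
Result: [8, 1, 31, 25, 35, 39, 43]


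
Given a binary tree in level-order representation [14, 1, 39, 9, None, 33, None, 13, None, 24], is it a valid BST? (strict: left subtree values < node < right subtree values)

Level-order array: [14, 1, 39, 9, None, 33, None, 13, None, 24]
Validate using subtree bounds (lo, hi): at each node, require lo < value < hi,
then recurse left with hi=value and right with lo=value.
Preorder trace (stopping at first violation):
  at node 14 with bounds (-inf, +inf): OK
  at node 1 with bounds (-inf, 14): OK
  at node 9 with bounds (-inf, 1): VIOLATION
Node 9 violates its bound: not (-inf < 9 < 1).
Result: Not a valid BST


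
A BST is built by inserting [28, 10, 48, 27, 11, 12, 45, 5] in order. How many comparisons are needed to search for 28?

Search path for 28: 28
Found: True
Comparisons: 1


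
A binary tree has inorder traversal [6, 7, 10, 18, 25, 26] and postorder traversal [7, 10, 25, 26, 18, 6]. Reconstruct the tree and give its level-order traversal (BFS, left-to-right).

Inorder:   [6, 7, 10, 18, 25, 26]
Postorder: [7, 10, 25, 26, 18, 6]
Algorithm: postorder visits root last, so walk postorder right-to-left;
each value is the root of the current inorder slice — split it at that
value, recurse on the right subtree first, then the left.
Recursive splits:
  root=6; inorder splits into left=[], right=[7, 10, 18, 25, 26]
  root=18; inorder splits into left=[7, 10], right=[25, 26]
  root=26; inorder splits into left=[25], right=[]
  root=25; inorder splits into left=[], right=[]
  root=10; inorder splits into left=[7], right=[]
  root=7; inorder splits into left=[], right=[]
Reconstructed level-order: [6, 18, 10, 26, 7, 25]


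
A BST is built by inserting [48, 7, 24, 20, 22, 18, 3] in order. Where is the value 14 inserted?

Starting tree (level order): [48, 7, None, 3, 24, None, None, 20, None, 18, 22]
Insertion path: 48 -> 7 -> 24 -> 20 -> 18
Result: insert 14 as left child of 18
Final tree (level order): [48, 7, None, 3, 24, None, None, 20, None, 18, 22, 14]


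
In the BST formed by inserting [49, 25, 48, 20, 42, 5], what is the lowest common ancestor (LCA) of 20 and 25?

Tree insertion order: [49, 25, 48, 20, 42, 5]
Tree (level-order array): [49, 25, None, 20, 48, 5, None, 42]
In a BST, the LCA of p=20, q=25 is the first node v on the
root-to-leaf path with p <= v <= q (go left if both < v, right if both > v).
Walk from root:
  at 49: both 20 and 25 < 49, go left
  at 25: 20 <= 25 <= 25, this is the LCA
LCA = 25


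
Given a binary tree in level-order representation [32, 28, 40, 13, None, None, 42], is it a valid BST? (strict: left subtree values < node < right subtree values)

Level-order array: [32, 28, 40, 13, None, None, 42]
Validate using subtree bounds (lo, hi): at each node, require lo < value < hi,
then recurse left with hi=value and right with lo=value.
Preorder trace (stopping at first violation):
  at node 32 with bounds (-inf, +inf): OK
  at node 28 with bounds (-inf, 32): OK
  at node 13 with bounds (-inf, 28): OK
  at node 40 with bounds (32, +inf): OK
  at node 42 with bounds (40, +inf): OK
No violation found at any node.
Result: Valid BST


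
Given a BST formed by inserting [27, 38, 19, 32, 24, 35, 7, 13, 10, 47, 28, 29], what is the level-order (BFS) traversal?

Tree insertion order: [27, 38, 19, 32, 24, 35, 7, 13, 10, 47, 28, 29]
Tree (level-order array): [27, 19, 38, 7, 24, 32, 47, None, 13, None, None, 28, 35, None, None, 10, None, None, 29]
BFS from the root, enqueuing left then right child of each popped node:
  queue [27] -> pop 27, enqueue [19, 38], visited so far: [27]
  queue [19, 38] -> pop 19, enqueue [7, 24], visited so far: [27, 19]
  queue [38, 7, 24] -> pop 38, enqueue [32, 47], visited so far: [27, 19, 38]
  queue [7, 24, 32, 47] -> pop 7, enqueue [13], visited so far: [27, 19, 38, 7]
  queue [24, 32, 47, 13] -> pop 24, enqueue [none], visited so far: [27, 19, 38, 7, 24]
  queue [32, 47, 13] -> pop 32, enqueue [28, 35], visited so far: [27, 19, 38, 7, 24, 32]
  queue [47, 13, 28, 35] -> pop 47, enqueue [none], visited so far: [27, 19, 38, 7, 24, 32, 47]
  queue [13, 28, 35] -> pop 13, enqueue [10], visited so far: [27, 19, 38, 7, 24, 32, 47, 13]
  queue [28, 35, 10] -> pop 28, enqueue [29], visited so far: [27, 19, 38, 7, 24, 32, 47, 13, 28]
  queue [35, 10, 29] -> pop 35, enqueue [none], visited so far: [27, 19, 38, 7, 24, 32, 47, 13, 28, 35]
  queue [10, 29] -> pop 10, enqueue [none], visited so far: [27, 19, 38, 7, 24, 32, 47, 13, 28, 35, 10]
  queue [29] -> pop 29, enqueue [none], visited so far: [27, 19, 38, 7, 24, 32, 47, 13, 28, 35, 10, 29]
Result: [27, 19, 38, 7, 24, 32, 47, 13, 28, 35, 10, 29]


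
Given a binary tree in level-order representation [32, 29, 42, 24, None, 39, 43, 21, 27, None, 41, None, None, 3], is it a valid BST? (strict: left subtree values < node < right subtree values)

Level-order array: [32, 29, 42, 24, None, 39, 43, 21, 27, None, 41, None, None, 3]
Validate using subtree bounds (lo, hi): at each node, require lo < value < hi,
then recurse left with hi=value and right with lo=value.
Preorder trace (stopping at first violation):
  at node 32 with bounds (-inf, +inf): OK
  at node 29 with bounds (-inf, 32): OK
  at node 24 with bounds (-inf, 29): OK
  at node 21 with bounds (-inf, 24): OK
  at node 3 with bounds (-inf, 21): OK
  at node 27 with bounds (24, 29): OK
  at node 42 with bounds (32, +inf): OK
  at node 39 with bounds (32, 42): OK
  at node 41 with bounds (39, 42): OK
  at node 43 with bounds (42, +inf): OK
No violation found at any node.
Result: Valid BST


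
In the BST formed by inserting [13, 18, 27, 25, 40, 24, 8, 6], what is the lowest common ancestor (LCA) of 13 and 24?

Tree insertion order: [13, 18, 27, 25, 40, 24, 8, 6]
Tree (level-order array): [13, 8, 18, 6, None, None, 27, None, None, 25, 40, 24]
In a BST, the LCA of p=13, q=24 is the first node v on the
root-to-leaf path with p <= v <= q (go left if both < v, right if both > v).
Walk from root:
  at 13: 13 <= 13 <= 24, this is the LCA
LCA = 13


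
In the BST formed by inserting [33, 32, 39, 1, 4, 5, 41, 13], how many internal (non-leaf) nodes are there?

Tree built from: [33, 32, 39, 1, 4, 5, 41, 13]
Tree (level-order array): [33, 32, 39, 1, None, None, 41, None, 4, None, None, None, 5, None, 13]
Rule: An internal node has at least one child.
Per-node child counts:
  node 33: 2 child(ren)
  node 32: 1 child(ren)
  node 1: 1 child(ren)
  node 4: 1 child(ren)
  node 5: 1 child(ren)
  node 13: 0 child(ren)
  node 39: 1 child(ren)
  node 41: 0 child(ren)
Matching nodes: [33, 32, 1, 4, 5, 39]
Count of internal (non-leaf) nodes: 6


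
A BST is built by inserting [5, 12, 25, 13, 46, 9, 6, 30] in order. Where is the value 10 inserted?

Starting tree (level order): [5, None, 12, 9, 25, 6, None, 13, 46, None, None, None, None, 30]
Insertion path: 5 -> 12 -> 9
Result: insert 10 as right child of 9
Final tree (level order): [5, None, 12, 9, 25, 6, 10, 13, 46, None, None, None, None, None, None, 30]


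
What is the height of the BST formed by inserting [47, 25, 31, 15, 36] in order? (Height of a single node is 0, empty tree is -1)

Insertion order: [47, 25, 31, 15, 36]
Tree (level-order array): [47, 25, None, 15, 31, None, None, None, 36]
Compute height bottom-up (empty subtree = -1):
  height(15) = 1 + max(-1, -1) = 0
  height(36) = 1 + max(-1, -1) = 0
  height(31) = 1 + max(-1, 0) = 1
  height(25) = 1 + max(0, 1) = 2
  height(47) = 1 + max(2, -1) = 3
Height = 3


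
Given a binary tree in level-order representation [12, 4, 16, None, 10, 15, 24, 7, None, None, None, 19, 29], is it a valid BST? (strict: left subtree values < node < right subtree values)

Level-order array: [12, 4, 16, None, 10, 15, 24, 7, None, None, None, 19, 29]
Validate using subtree bounds (lo, hi): at each node, require lo < value < hi,
then recurse left with hi=value and right with lo=value.
Preorder trace (stopping at first violation):
  at node 12 with bounds (-inf, +inf): OK
  at node 4 with bounds (-inf, 12): OK
  at node 10 with bounds (4, 12): OK
  at node 7 with bounds (4, 10): OK
  at node 16 with bounds (12, +inf): OK
  at node 15 with bounds (12, 16): OK
  at node 24 with bounds (16, +inf): OK
  at node 19 with bounds (16, 24): OK
  at node 29 with bounds (24, +inf): OK
No violation found at any node.
Result: Valid BST


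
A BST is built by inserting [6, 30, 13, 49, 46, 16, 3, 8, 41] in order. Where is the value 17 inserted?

Starting tree (level order): [6, 3, 30, None, None, 13, 49, 8, 16, 46, None, None, None, None, None, 41]
Insertion path: 6 -> 30 -> 13 -> 16
Result: insert 17 as right child of 16
Final tree (level order): [6, 3, 30, None, None, 13, 49, 8, 16, 46, None, None, None, None, 17, 41]


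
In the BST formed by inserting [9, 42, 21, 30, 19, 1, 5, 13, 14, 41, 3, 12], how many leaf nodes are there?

Tree built from: [9, 42, 21, 30, 19, 1, 5, 13, 14, 41, 3, 12]
Tree (level-order array): [9, 1, 42, None, 5, 21, None, 3, None, 19, 30, None, None, 13, None, None, 41, 12, 14]
Rule: A leaf has 0 children.
Per-node child counts:
  node 9: 2 child(ren)
  node 1: 1 child(ren)
  node 5: 1 child(ren)
  node 3: 0 child(ren)
  node 42: 1 child(ren)
  node 21: 2 child(ren)
  node 19: 1 child(ren)
  node 13: 2 child(ren)
  node 12: 0 child(ren)
  node 14: 0 child(ren)
  node 30: 1 child(ren)
  node 41: 0 child(ren)
Matching nodes: [3, 12, 14, 41]
Count of leaf nodes: 4


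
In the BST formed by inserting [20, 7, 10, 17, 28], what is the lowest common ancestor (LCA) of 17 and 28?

Tree insertion order: [20, 7, 10, 17, 28]
Tree (level-order array): [20, 7, 28, None, 10, None, None, None, 17]
In a BST, the LCA of p=17, q=28 is the first node v on the
root-to-leaf path with p <= v <= q (go left if both < v, right if both > v).
Walk from root:
  at 20: 17 <= 20 <= 28, this is the LCA
LCA = 20


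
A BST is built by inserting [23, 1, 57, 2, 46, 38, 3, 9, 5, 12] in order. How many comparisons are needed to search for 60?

Search path for 60: 23 -> 57
Found: False
Comparisons: 2


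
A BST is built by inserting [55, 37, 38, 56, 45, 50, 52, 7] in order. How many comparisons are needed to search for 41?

Search path for 41: 55 -> 37 -> 38 -> 45
Found: False
Comparisons: 4


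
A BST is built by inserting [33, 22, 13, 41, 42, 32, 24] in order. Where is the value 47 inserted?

Starting tree (level order): [33, 22, 41, 13, 32, None, 42, None, None, 24]
Insertion path: 33 -> 41 -> 42
Result: insert 47 as right child of 42
Final tree (level order): [33, 22, 41, 13, 32, None, 42, None, None, 24, None, None, 47]


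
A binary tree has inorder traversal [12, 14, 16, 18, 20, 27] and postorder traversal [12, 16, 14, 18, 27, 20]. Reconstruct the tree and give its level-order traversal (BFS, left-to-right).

Inorder:   [12, 14, 16, 18, 20, 27]
Postorder: [12, 16, 14, 18, 27, 20]
Algorithm: postorder visits root last, so walk postorder right-to-left;
each value is the root of the current inorder slice — split it at that
value, recurse on the right subtree first, then the left.
Recursive splits:
  root=20; inorder splits into left=[12, 14, 16, 18], right=[27]
  root=27; inorder splits into left=[], right=[]
  root=18; inorder splits into left=[12, 14, 16], right=[]
  root=14; inorder splits into left=[12], right=[16]
  root=16; inorder splits into left=[], right=[]
  root=12; inorder splits into left=[], right=[]
Reconstructed level-order: [20, 18, 27, 14, 12, 16]


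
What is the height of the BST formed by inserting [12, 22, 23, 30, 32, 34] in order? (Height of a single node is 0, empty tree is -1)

Insertion order: [12, 22, 23, 30, 32, 34]
Tree (level-order array): [12, None, 22, None, 23, None, 30, None, 32, None, 34]
Compute height bottom-up (empty subtree = -1):
  height(34) = 1 + max(-1, -1) = 0
  height(32) = 1 + max(-1, 0) = 1
  height(30) = 1 + max(-1, 1) = 2
  height(23) = 1 + max(-1, 2) = 3
  height(22) = 1 + max(-1, 3) = 4
  height(12) = 1 + max(-1, 4) = 5
Height = 5


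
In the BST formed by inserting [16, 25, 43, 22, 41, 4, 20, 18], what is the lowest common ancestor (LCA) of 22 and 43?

Tree insertion order: [16, 25, 43, 22, 41, 4, 20, 18]
Tree (level-order array): [16, 4, 25, None, None, 22, 43, 20, None, 41, None, 18]
In a BST, the LCA of p=22, q=43 is the first node v on the
root-to-leaf path with p <= v <= q (go left if both < v, right if both > v).
Walk from root:
  at 16: both 22 and 43 > 16, go right
  at 25: 22 <= 25 <= 43, this is the LCA
LCA = 25


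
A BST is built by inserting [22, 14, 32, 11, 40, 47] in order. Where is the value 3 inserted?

Starting tree (level order): [22, 14, 32, 11, None, None, 40, None, None, None, 47]
Insertion path: 22 -> 14 -> 11
Result: insert 3 as left child of 11
Final tree (level order): [22, 14, 32, 11, None, None, 40, 3, None, None, 47]


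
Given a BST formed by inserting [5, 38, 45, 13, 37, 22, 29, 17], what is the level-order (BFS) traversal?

Tree insertion order: [5, 38, 45, 13, 37, 22, 29, 17]
Tree (level-order array): [5, None, 38, 13, 45, None, 37, None, None, 22, None, 17, 29]
BFS from the root, enqueuing left then right child of each popped node:
  queue [5] -> pop 5, enqueue [38], visited so far: [5]
  queue [38] -> pop 38, enqueue [13, 45], visited so far: [5, 38]
  queue [13, 45] -> pop 13, enqueue [37], visited so far: [5, 38, 13]
  queue [45, 37] -> pop 45, enqueue [none], visited so far: [5, 38, 13, 45]
  queue [37] -> pop 37, enqueue [22], visited so far: [5, 38, 13, 45, 37]
  queue [22] -> pop 22, enqueue [17, 29], visited so far: [5, 38, 13, 45, 37, 22]
  queue [17, 29] -> pop 17, enqueue [none], visited so far: [5, 38, 13, 45, 37, 22, 17]
  queue [29] -> pop 29, enqueue [none], visited so far: [5, 38, 13, 45, 37, 22, 17, 29]
Result: [5, 38, 13, 45, 37, 22, 17, 29]


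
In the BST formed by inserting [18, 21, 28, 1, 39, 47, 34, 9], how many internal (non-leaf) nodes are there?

Tree built from: [18, 21, 28, 1, 39, 47, 34, 9]
Tree (level-order array): [18, 1, 21, None, 9, None, 28, None, None, None, 39, 34, 47]
Rule: An internal node has at least one child.
Per-node child counts:
  node 18: 2 child(ren)
  node 1: 1 child(ren)
  node 9: 0 child(ren)
  node 21: 1 child(ren)
  node 28: 1 child(ren)
  node 39: 2 child(ren)
  node 34: 0 child(ren)
  node 47: 0 child(ren)
Matching nodes: [18, 1, 21, 28, 39]
Count of internal (non-leaf) nodes: 5


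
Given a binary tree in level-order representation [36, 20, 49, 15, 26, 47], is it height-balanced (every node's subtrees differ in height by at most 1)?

Tree (level-order array): [36, 20, 49, 15, 26, 47]
Definition: a tree is height-balanced if, at every node, |h(left) - h(right)| <= 1 (empty subtree has height -1).
Bottom-up per-node check:
  node 15: h_left=-1, h_right=-1, diff=0 [OK], height=0
  node 26: h_left=-1, h_right=-1, diff=0 [OK], height=0
  node 20: h_left=0, h_right=0, diff=0 [OK], height=1
  node 47: h_left=-1, h_right=-1, diff=0 [OK], height=0
  node 49: h_left=0, h_right=-1, diff=1 [OK], height=1
  node 36: h_left=1, h_right=1, diff=0 [OK], height=2
All nodes satisfy the balance condition.
Result: Balanced


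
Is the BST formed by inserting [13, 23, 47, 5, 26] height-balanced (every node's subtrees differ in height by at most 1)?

Tree (level-order array): [13, 5, 23, None, None, None, 47, 26]
Definition: a tree is height-balanced if, at every node, |h(left) - h(right)| <= 1 (empty subtree has height -1).
Bottom-up per-node check:
  node 5: h_left=-1, h_right=-1, diff=0 [OK], height=0
  node 26: h_left=-1, h_right=-1, diff=0 [OK], height=0
  node 47: h_left=0, h_right=-1, diff=1 [OK], height=1
  node 23: h_left=-1, h_right=1, diff=2 [FAIL (|-1-1|=2 > 1)], height=2
  node 13: h_left=0, h_right=2, diff=2 [FAIL (|0-2|=2 > 1)], height=3
Node 23 violates the condition: |-1 - 1| = 2 > 1.
Result: Not balanced


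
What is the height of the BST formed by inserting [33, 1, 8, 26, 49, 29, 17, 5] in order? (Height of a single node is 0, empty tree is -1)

Insertion order: [33, 1, 8, 26, 49, 29, 17, 5]
Tree (level-order array): [33, 1, 49, None, 8, None, None, 5, 26, None, None, 17, 29]
Compute height bottom-up (empty subtree = -1):
  height(5) = 1 + max(-1, -1) = 0
  height(17) = 1 + max(-1, -1) = 0
  height(29) = 1 + max(-1, -1) = 0
  height(26) = 1 + max(0, 0) = 1
  height(8) = 1 + max(0, 1) = 2
  height(1) = 1 + max(-1, 2) = 3
  height(49) = 1 + max(-1, -1) = 0
  height(33) = 1 + max(3, 0) = 4
Height = 4


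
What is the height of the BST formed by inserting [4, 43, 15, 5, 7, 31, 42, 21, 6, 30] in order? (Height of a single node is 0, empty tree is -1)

Insertion order: [4, 43, 15, 5, 7, 31, 42, 21, 6, 30]
Tree (level-order array): [4, None, 43, 15, None, 5, 31, None, 7, 21, 42, 6, None, None, 30]
Compute height bottom-up (empty subtree = -1):
  height(6) = 1 + max(-1, -1) = 0
  height(7) = 1 + max(0, -1) = 1
  height(5) = 1 + max(-1, 1) = 2
  height(30) = 1 + max(-1, -1) = 0
  height(21) = 1 + max(-1, 0) = 1
  height(42) = 1 + max(-1, -1) = 0
  height(31) = 1 + max(1, 0) = 2
  height(15) = 1 + max(2, 2) = 3
  height(43) = 1 + max(3, -1) = 4
  height(4) = 1 + max(-1, 4) = 5
Height = 5


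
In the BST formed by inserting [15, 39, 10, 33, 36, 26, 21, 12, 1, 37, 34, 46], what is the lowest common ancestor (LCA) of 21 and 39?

Tree insertion order: [15, 39, 10, 33, 36, 26, 21, 12, 1, 37, 34, 46]
Tree (level-order array): [15, 10, 39, 1, 12, 33, 46, None, None, None, None, 26, 36, None, None, 21, None, 34, 37]
In a BST, the LCA of p=21, q=39 is the first node v on the
root-to-leaf path with p <= v <= q (go left if both < v, right if both > v).
Walk from root:
  at 15: both 21 and 39 > 15, go right
  at 39: 21 <= 39 <= 39, this is the LCA
LCA = 39


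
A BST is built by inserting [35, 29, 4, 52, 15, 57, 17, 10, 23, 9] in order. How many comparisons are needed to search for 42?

Search path for 42: 35 -> 52
Found: False
Comparisons: 2


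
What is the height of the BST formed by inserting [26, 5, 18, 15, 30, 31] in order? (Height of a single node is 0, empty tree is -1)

Insertion order: [26, 5, 18, 15, 30, 31]
Tree (level-order array): [26, 5, 30, None, 18, None, 31, 15]
Compute height bottom-up (empty subtree = -1):
  height(15) = 1 + max(-1, -1) = 0
  height(18) = 1 + max(0, -1) = 1
  height(5) = 1 + max(-1, 1) = 2
  height(31) = 1 + max(-1, -1) = 0
  height(30) = 1 + max(-1, 0) = 1
  height(26) = 1 + max(2, 1) = 3
Height = 3


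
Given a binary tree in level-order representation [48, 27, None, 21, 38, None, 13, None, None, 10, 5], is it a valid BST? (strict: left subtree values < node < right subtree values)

Level-order array: [48, 27, None, 21, 38, None, 13, None, None, 10, 5]
Validate using subtree bounds (lo, hi): at each node, require lo < value < hi,
then recurse left with hi=value and right with lo=value.
Preorder trace (stopping at first violation):
  at node 48 with bounds (-inf, +inf): OK
  at node 27 with bounds (-inf, 48): OK
  at node 21 with bounds (-inf, 27): OK
  at node 13 with bounds (21, 27): VIOLATION
Node 13 violates its bound: not (21 < 13 < 27).
Result: Not a valid BST


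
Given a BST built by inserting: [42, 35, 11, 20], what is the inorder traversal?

Tree insertion order: [42, 35, 11, 20]
Tree (level-order array): [42, 35, None, 11, None, None, 20]
Inorder traversal: [11, 20, 35, 42]


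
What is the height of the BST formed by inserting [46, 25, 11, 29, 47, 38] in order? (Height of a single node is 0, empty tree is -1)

Insertion order: [46, 25, 11, 29, 47, 38]
Tree (level-order array): [46, 25, 47, 11, 29, None, None, None, None, None, 38]
Compute height bottom-up (empty subtree = -1):
  height(11) = 1 + max(-1, -1) = 0
  height(38) = 1 + max(-1, -1) = 0
  height(29) = 1 + max(-1, 0) = 1
  height(25) = 1 + max(0, 1) = 2
  height(47) = 1 + max(-1, -1) = 0
  height(46) = 1 + max(2, 0) = 3
Height = 3


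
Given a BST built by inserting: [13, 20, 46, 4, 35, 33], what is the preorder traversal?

Tree insertion order: [13, 20, 46, 4, 35, 33]
Tree (level-order array): [13, 4, 20, None, None, None, 46, 35, None, 33]
Preorder traversal: [13, 4, 20, 46, 35, 33]


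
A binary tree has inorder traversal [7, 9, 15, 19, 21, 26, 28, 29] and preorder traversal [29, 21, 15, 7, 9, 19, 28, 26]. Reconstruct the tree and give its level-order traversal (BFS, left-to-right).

Inorder:  [7, 9, 15, 19, 21, 26, 28, 29]
Preorder: [29, 21, 15, 7, 9, 19, 28, 26]
Algorithm: preorder visits root first, so consume preorder in order;
for each root, split the current inorder slice at that value into
left-subtree inorder and right-subtree inorder, then recurse.
Recursive splits:
  root=29; inorder splits into left=[7, 9, 15, 19, 21, 26, 28], right=[]
  root=21; inorder splits into left=[7, 9, 15, 19], right=[26, 28]
  root=15; inorder splits into left=[7, 9], right=[19]
  root=7; inorder splits into left=[], right=[9]
  root=9; inorder splits into left=[], right=[]
  root=19; inorder splits into left=[], right=[]
  root=28; inorder splits into left=[26], right=[]
  root=26; inorder splits into left=[], right=[]
Reconstructed level-order: [29, 21, 15, 28, 7, 19, 26, 9]


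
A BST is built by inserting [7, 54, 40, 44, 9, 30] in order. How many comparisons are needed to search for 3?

Search path for 3: 7
Found: False
Comparisons: 1


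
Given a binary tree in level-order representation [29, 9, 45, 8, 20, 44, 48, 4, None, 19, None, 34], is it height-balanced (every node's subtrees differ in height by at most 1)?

Tree (level-order array): [29, 9, 45, 8, 20, 44, 48, 4, None, 19, None, 34]
Definition: a tree is height-balanced if, at every node, |h(left) - h(right)| <= 1 (empty subtree has height -1).
Bottom-up per-node check:
  node 4: h_left=-1, h_right=-1, diff=0 [OK], height=0
  node 8: h_left=0, h_right=-1, diff=1 [OK], height=1
  node 19: h_left=-1, h_right=-1, diff=0 [OK], height=0
  node 20: h_left=0, h_right=-1, diff=1 [OK], height=1
  node 9: h_left=1, h_right=1, diff=0 [OK], height=2
  node 34: h_left=-1, h_right=-1, diff=0 [OK], height=0
  node 44: h_left=0, h_right=-1, diff=1 [OK], height=1
  node 48: h_left=-1, h_right=-1, diff=0 [OK], height=0
  node 45: h_left=1, h_right=0, diff=1 [OK], height=2
  node 29: h_left=2, h_right=2, diff=0 [OK], height=3
All nodes satisfy the balance condition.
Result: Balanced


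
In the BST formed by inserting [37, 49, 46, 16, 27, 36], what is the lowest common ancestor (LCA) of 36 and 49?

Tree insertion order: [37, 49, 46, 16, 27, 36]
Tree (level-order array): [37, 16, 49, None, 27, 46, None, None, 36]
In a BST, the LCA of p=36, q=49 is the first node v on the
root-to-leaf path with p <= v <= q (go left if both < v, right if both > v).
Walk from root:
  at 37: 36 <= 37 <= 49, this is the LCA
LCA = 37


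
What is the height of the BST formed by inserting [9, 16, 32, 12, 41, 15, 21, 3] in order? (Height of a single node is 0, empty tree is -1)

Insertion order: [9, 16, 32, 12, 41, 15, 21, 3]
Tree (level-order array): [9, 3, 16, None, None, 12, 32, None, 15, 21, 41]
Compute height bottom-up (empty subtree = -1):
  height(3) = 1 + max(-1, -1) = 0
  height(15) = 1 + max(-1, -1) = 0
  height(12) = 1 + max(-1, 0) = 1
  height(21) = 1 + max(-1, -1) = 0
  height(41) = 1 + max(-1, -1) = 0
  height(32) = 1 + max(0, 0) = 1
  height(16) = 1 + max(1, 1) = 2
  height(9) = 1 + max(0, 2) = 3
Height = 3


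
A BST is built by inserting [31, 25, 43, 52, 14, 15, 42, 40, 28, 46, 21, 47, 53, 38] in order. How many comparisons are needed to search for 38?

Search path for 38: 31 -> 43 -> 42 -> 40 -> 38
Found: True
Comparisons: 5


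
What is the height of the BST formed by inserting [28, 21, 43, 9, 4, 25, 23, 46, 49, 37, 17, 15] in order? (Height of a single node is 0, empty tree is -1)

Insertion order: [28, 21, 43, 9, 4, 25, 23, 46, 49, 37, 17, 15]
Tree (level-order array): [28, 21, 43, 9, 25, 37, 46, 4, 17, 23, None, None, None, None, 49, None, None, 15]
Compute height bottom-up (empty subtree = -1):
  height(4) = 1 + max(-1, -1) = 0
  height(15) = 1 + max(-1, -1) = 0
  height(17) = 1 + max(0, -1) = 1
  height(9) = 1 + max(0, 1) = 2
  height(23) = 1 + max(-1, -1) = 0
  height(25) = 1 + max(0, -1) = 1
  height(21) = 1 + max(2, 1) = 3
  height(37) = 1 + max(-1, -1) = 0
  height(49) = 1 + max(-1, -1) = 0
  height(46) = 1 + max(-1, 0) = 1
  height(43) = 1 + max(0, 1) = 2
  height(28) = 1 + max(3, 2) = 4
Height = 4


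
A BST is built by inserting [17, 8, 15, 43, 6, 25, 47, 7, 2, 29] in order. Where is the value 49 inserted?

Starting tree (level order): [17, 8, 43, 6, 15, 25, 47, 2, 7, None, None, None, 29]
Insertion path: 17 -> 43 -> 47
Result: insert 49 as right child of 47
Final tree (level order): [17, 8, 43, 6, 15, 25, 47, 2, 7, None, None, None, 29, None, 49]


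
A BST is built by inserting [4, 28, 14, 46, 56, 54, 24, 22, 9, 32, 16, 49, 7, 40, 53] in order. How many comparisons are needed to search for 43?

Search path for 43: 4 -> 28 -> 46 -> 32 -> 40
Found: False
Comparisons: 5


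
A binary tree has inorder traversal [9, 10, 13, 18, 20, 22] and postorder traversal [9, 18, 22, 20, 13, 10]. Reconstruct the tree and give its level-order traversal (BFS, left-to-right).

Inorder:   [9, 10, 13, 18, 20, 22]
Postorder: [9, 18, 22, 20, 13, 10]
Algorithm: postorder visits root last, so walk postorder right-to-left;
each value is the root of the current inorder slice — split it at that
value, recurse on the right subtree first, then the left.
Recursive splits:
  root=10; inorder splits into left=[9], right=[13, 18, 20, 22]
  root=13; inorder splits into left=[], right=[18, 20, 22]
  root=20; inorder splits into left=[18], right=[22]
  root=22; inorder splits into left=[], right=[]
  root=18; inorder splits into left=[], right=[]
  root=9; inorder splits into left=[], right=[]
Reconstructed level-order: [10, 9, 13, 20, 18, 22]
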